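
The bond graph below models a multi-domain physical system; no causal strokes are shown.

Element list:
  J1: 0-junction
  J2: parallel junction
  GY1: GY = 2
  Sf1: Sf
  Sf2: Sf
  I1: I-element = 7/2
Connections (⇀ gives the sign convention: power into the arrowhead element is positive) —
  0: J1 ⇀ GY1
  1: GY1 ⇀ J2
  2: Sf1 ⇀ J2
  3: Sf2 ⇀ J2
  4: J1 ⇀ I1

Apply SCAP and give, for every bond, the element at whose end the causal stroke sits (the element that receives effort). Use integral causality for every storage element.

b0 stroke at J1
b1 stroke at J2
b2 stroke at Sf1
b3 stroke at Sf2
b4 stroke at I1

#2 |Sf1  (source Sf1 imposes f)
#3 |Sf2  (Sf2 (Sf) sets flow on bond)
#1 |J2  (closing 0-jn rule on J2)
#0 |J1  (GY1 both-in/both-out from 1)
#4 |I1  (J1: bond 0 brought effort, rest push out)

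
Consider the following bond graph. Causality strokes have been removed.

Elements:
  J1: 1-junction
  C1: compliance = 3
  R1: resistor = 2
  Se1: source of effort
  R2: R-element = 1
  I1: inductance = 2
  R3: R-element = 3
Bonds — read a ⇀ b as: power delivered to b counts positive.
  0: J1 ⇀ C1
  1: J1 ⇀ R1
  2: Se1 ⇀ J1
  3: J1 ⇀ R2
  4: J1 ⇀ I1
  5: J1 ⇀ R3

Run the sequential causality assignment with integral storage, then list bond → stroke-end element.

b0 stroke at J1
b1 stroke at J1
b2 stroke at J1
b3 stroke at J1
b4 stroke at I1
b5 stroke at J1

β2 →J1  (Se1: effort source, stroke at far end)
β0 →J1  (C1 outputs effort q/C1)
β4 →I1  (prefer integral on I1)
β1 →J1  (common-f at J1 fixed by 4)
β3 →J1  (J1 flow already set via bond 4)
β5 →J1  (J1: bond 4 brought flow, rest push out)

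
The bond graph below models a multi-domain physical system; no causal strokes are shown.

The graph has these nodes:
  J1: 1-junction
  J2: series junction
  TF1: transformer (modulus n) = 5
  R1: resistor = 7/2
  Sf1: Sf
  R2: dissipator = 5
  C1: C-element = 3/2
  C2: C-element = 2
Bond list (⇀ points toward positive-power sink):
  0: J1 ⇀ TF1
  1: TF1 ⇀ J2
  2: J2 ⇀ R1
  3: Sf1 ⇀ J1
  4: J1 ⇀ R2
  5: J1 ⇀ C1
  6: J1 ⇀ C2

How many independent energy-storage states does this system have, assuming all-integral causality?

2  (C1, C2 all integral)

β3 →Sf1  (Sf1 (Sf) sets flow on bond)
β0 →J1  (1-jn J1 has f-setter on 3)
β4 →J1  (common-f at J1 fixed by 3)
β5 →J1  (J1 flow already set via bond 3)
β6 →J1  (common-f at J1 fixed by 3)
β1 →TF1  (through TF1, causality passes straight; one stroke at TF1)
β2 →J2  (1-jn J2 has f-setter on 1)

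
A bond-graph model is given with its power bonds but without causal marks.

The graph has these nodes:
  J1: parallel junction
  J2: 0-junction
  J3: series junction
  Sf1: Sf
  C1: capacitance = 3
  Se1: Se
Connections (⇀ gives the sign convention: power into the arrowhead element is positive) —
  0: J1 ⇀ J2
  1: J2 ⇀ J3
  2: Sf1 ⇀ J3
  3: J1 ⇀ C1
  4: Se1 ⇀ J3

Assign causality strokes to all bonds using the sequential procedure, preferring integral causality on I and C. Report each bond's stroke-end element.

b2 stroke at Sf1  (Sf1 fixes flow; stroke at Sf1)
b4 stroke at J3  (Se1: effort source, stroke at far end)
b1 stroke at J3  (common-f at J3 fixed by 2)
b0 stroke at J2  (only one effort-in slot at J2)
b3 stroke at J1  (J1: last free bond brings effort in)

bond 0 |J2
bond 1 |J3
bond 2 |Sf1
bond 3 |J1
bond 4 |J3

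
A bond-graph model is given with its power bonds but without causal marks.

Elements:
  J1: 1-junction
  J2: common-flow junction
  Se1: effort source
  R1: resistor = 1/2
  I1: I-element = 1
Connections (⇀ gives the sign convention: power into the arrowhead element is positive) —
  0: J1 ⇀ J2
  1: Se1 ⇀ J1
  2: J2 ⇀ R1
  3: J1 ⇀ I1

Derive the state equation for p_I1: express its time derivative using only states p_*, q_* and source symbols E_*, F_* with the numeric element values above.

β1 stroke→J1  (Se1: effort source, stroke at far end)
β3 stroke→I1  (I1: I, integral causality)
β0 stroke→J1  (J1 flow already set via bond 3)
β2 stroke→J2  (J2: bond 0 brought flow, rest push out)

dp_I1/dt = E_Se1 - p_I1/2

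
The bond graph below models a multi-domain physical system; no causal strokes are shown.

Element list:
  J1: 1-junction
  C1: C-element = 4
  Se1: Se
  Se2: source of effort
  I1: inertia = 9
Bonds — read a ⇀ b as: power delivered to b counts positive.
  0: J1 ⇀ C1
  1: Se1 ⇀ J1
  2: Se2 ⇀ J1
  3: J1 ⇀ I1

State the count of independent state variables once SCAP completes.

#1 stroke at J1  (Se1 fixes effort; stroke away)
#2 stroke at J1  (Se2 fixes effort; stroke away)
#0 stroke at J1  (prefer integral on C1)
#3 stroke at I1  (J1 needs exactly one f-in)

2  (C1, I1 all integral)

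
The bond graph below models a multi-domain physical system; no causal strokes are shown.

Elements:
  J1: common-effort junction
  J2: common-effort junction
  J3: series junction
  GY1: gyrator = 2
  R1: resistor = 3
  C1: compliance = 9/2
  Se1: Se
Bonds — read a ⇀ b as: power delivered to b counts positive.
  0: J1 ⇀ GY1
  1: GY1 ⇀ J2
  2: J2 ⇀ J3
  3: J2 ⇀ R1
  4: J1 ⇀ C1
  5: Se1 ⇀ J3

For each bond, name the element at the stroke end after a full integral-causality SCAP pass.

β5 stroke at J3  (Se1 (Se) sets effort on bond)
β2 stroke at J2  (J3: last free bond brings flow in)
β1 stroke at GY1  (0-jn J2 has e-setter on 2)
β3 stroke at R1  (J2: bond 2 brought effort, rest push out)
β0 stroke at GY1  (GY1: gyrator matches bond 1)
β4 stroke at J1  (J1: last free bond brings effort in)

β0 →GY1
β1 →GY1
β2 →J2
β3 →R1
β4 →J1
β5 →J3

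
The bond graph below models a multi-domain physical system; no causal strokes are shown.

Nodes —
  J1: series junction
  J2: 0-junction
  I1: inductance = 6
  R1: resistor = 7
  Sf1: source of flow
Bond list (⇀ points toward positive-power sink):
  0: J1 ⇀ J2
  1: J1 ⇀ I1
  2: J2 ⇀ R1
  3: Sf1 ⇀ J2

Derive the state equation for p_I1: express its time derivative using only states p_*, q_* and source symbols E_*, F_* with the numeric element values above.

dp_I1/dt = -7*F_Sf1 - 7*p_I1/6

β3 |Sf1  (Sf1 fixes flow; stroke at Sf1)
β1 |I1  (prefer integral on I1)
β0 |J1  (common-f at J1 fixed by 1)
β2 |J2  (closing 0-jn rule on J2)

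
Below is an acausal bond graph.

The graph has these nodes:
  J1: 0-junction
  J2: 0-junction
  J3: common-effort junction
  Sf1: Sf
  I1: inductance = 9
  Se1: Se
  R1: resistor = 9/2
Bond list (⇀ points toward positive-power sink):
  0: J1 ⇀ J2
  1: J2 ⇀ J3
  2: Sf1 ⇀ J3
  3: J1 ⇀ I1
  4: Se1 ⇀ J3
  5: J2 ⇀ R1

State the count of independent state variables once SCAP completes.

bond 2 stroke→Sf1  (Sf1 fixes flow; stroke at Sf1)
bond 4 stroke→J3  (Se1 fixes effort; stroke away)
bond 1 stroke→J2  (J3 effort already set via bond 4)
bond 0 stroke→J1  (0-jn J2 has e-setter on 1)
bond 5 stroke→R1  (0-jn J2 has e-setter on 1)
bond 3 stroke→I1  (J1 effort already set via bond 0)

1  (I1 all integral)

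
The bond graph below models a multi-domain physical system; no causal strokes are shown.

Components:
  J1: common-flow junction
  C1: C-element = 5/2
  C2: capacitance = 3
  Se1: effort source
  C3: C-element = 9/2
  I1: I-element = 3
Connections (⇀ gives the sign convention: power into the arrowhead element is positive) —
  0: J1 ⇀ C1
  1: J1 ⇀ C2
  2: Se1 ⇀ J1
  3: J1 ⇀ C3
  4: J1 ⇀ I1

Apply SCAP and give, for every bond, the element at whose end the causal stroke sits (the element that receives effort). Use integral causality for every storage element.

b2 stroke at J1  (source Se1 imposes e)
b0 stroke at J1  (C1: C, integral causality)
b1 stroke at J1  (C2 outputs effort q/C2)
b3 stroke at J1  (C3 integral (e out))
b4 stroke at I1  (J1 needs exactly one f-in)

bond 0 |J1
bond 1 |J1
bond 2 |J1
bond 3 |J1
bond 4 |I1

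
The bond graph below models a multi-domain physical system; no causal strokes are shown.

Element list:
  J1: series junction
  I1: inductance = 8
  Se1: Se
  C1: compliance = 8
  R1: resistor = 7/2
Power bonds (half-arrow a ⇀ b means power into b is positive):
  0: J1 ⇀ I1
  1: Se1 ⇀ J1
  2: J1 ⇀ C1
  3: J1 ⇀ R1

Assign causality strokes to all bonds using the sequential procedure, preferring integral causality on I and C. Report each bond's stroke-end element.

β1 stroke→J1  (Se1 (Se) sets effort on bond)
β0 stroke→I1  (prefer integral on I1)
β2 stroke→J1  (1-jn J1 has f-setter on 0)
β3 stroke→J1  (1-jn J1 has f-setter on 0)

β0 →I1
β1 →J1
β2 →J1
β3 →J1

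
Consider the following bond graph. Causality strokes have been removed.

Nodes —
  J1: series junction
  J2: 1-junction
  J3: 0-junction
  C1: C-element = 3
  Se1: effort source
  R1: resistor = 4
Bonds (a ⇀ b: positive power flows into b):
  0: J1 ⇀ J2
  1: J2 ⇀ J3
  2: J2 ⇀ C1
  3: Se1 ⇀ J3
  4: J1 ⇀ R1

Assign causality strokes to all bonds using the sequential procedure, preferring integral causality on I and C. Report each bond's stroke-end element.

#0 stroke at J1
#1 stroke at J2
#2 stroke at J2
#3 stroke at J3
#4 stroke at R1

#3 |J3  (source Se1 imposes e)
#1 |J2  (J3 effort already set via bond 3)
#2 |J2  (C1: C, integral causality)
#0 |J1  (J2 needs exactly one f-in)
#4 |R1  (J1 needs exactly one f-in)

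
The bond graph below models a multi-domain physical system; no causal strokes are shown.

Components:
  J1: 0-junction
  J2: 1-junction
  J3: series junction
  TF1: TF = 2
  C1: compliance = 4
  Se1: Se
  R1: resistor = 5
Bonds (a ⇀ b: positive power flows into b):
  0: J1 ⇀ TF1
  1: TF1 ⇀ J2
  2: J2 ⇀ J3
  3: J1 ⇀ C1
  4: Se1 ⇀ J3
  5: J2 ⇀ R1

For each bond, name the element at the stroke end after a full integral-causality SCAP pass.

#0 stroke→TF1
#1 stroke→J2
#2 stroke→J2
#3 stroke→J1
#4 stroke→J3
#5 stroke→R1

#4 stroke at J3  (Se1: effort source, stroke at far end)
#2 stroke at J2  (J3: last free bond brings flow in)
#3 stroke at J1  (C1: C, integral causality)
#0 stroke at TF1  (J1 effort already set via bond 3)
#1 stroke at J2  (through TF1, causality passes straight; one stroke at TF1)
#5 stroke at R1  (J2: last free bond brings flow in)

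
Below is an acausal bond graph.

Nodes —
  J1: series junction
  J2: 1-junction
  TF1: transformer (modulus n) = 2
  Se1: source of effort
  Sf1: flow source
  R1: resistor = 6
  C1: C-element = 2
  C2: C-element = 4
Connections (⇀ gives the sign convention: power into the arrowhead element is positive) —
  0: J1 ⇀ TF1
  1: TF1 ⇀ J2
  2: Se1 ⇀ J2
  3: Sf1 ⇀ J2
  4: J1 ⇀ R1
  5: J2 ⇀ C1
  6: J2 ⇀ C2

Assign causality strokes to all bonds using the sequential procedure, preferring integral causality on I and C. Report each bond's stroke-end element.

β0 |TF1
β1 |J2
β2 |J2
β3 |Sf1
β4 |J1
β5 |J2
β6 |J2

bond 2 |J2  (source Se1 imposes e)
bond 3 |Sf1  (source Sf1 imposes f)
bond 1 |J2  (J2 flow already set via bond 3)
bond 5 |J2  (1-jn J2 has f-setter on 3)
bond 6 |J2  (common-f at J2 fixed by 3)
bond 0 |TF1  (TF1 one-in-one-out from 1)
bond 4 |J1  (1-jn J1 has f-setter on 0)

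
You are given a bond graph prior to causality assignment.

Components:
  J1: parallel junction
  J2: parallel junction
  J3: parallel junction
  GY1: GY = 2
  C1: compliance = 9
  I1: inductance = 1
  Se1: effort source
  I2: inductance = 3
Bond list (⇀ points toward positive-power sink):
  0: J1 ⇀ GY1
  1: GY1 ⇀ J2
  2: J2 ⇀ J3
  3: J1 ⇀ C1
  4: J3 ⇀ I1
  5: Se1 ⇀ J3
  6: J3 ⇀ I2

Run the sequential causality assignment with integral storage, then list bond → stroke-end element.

#5 |J3  (Se1: effort source, stroke at far end)
#2 |J2  (common-e at J3 fixed by 5)
#4 |I1  (common-e at J3 fixed by 5)
#6 |I2  (J3: bond 5 brought effort, rest push out)
#1 |GY1  (0-jn J2 has e-setter on 2)
#0 |GY1  (GY1 both-in/both-out from 1)
#3 |J1  (closing 0-jn rule on J1)

β0 →GY1
β1 →GY1
β2 →J2
β3 →J1
β4 →I1
β5 →J3
β6 →I2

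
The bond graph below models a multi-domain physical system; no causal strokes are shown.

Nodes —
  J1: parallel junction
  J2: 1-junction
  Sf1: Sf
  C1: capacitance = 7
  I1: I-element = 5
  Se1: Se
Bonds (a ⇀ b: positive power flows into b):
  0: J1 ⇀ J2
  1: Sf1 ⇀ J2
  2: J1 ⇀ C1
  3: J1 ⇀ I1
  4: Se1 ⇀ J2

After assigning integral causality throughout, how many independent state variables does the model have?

2  (C1, I1 all integral)

bond 1 stroke→Sf1  (source Sf1 imposes f)
bond 4 stroke→J2  (Se1: effort source, stroke at far end)
bond 0 stroke→J2  (J2: bond 1 brought flow, rest push out)
bond 2 stroke→J1  (C1: C, integral causality)
bond 3 stroke→I1  (common-e at J1 fixed by 2)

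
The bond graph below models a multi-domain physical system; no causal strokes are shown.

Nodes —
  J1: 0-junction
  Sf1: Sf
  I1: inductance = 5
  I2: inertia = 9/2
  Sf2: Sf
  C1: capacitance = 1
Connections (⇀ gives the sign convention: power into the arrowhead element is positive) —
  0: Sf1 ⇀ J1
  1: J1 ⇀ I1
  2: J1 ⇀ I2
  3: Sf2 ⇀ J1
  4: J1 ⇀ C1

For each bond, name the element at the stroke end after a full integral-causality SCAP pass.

β0 stroke→Sf1
β1 stroke→I1
β2 stroke→I2
β3 stroke→Sf2
β4 stroke→J1

β0 stroke→Sf1  (Sf1 (Sf) sets flow on bond)
β3 stroke→Sf2  (Sf2 (Sf) sets flow on bond)
β1 stroke→I1  (prefer integral on I1)
β2 stroke→I2  (I2 integral (f out))
β4 stroke→J1  (only one effort-in slot at J1)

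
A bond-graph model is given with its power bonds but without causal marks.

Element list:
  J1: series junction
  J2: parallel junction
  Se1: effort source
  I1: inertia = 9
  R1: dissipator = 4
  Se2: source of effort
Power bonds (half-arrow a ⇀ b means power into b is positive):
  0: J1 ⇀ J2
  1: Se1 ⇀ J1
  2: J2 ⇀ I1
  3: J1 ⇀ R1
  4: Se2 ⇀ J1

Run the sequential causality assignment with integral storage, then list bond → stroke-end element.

#1 →J1  (source Se1 imposes e)
#4 →J1  (Se2 (Se) sets effort on bond)
#2 →I1  (I1 outputs flow p/I1)
#0 →J2  (J2: last free bond brings effort in)
#3 →J1  (J1 flow already set via bond 0)

b0 stroke→J2
b1 stroke→J1
b2 stroke→I1
b3 stroke→J1
b4 stroke→J1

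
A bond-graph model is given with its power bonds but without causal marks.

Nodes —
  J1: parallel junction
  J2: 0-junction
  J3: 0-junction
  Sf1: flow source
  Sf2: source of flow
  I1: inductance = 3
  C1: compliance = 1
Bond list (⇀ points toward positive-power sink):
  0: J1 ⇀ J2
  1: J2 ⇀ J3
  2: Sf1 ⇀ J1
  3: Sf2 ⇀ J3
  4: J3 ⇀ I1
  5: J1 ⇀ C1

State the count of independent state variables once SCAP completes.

b2 →Sf1  (source Sf1 imposes f)
b3 →Sf2  (Sf2 (Sf) sets flow on bond)
b4 →I1  (I1 outputs flow p/I1)
b1 →J3  (only one effort-in slot at J3)
b0 →J2  (J2: last free bond brings effort in)
b5 →J1  (J1 needs exactly one e-in)

2  (C1, I1 all integral)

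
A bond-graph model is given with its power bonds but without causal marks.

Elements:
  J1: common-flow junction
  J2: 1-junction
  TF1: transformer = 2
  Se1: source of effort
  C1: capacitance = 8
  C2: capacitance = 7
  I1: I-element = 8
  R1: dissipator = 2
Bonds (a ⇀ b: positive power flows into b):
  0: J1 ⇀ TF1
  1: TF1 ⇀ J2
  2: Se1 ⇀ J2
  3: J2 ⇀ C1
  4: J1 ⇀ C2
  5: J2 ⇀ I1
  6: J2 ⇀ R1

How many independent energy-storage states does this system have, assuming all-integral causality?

3  (C1, C2, I1 all integral)

b2 stroke→J2  (source Se1 imposes e)
b3 stroke→J2  (C1 integral (e out))
b4 stroke→J1  (C2 integral (e out))
b0 stroke→TF1  (J1: last free bond brings flow in)
b1 stroke→J2  (TF1 one-in-one-out from 0)
b5 stroke→I1  (prefer integral on I1)
b6 stroke→J2  (1-jn J2 has f-setter on 5)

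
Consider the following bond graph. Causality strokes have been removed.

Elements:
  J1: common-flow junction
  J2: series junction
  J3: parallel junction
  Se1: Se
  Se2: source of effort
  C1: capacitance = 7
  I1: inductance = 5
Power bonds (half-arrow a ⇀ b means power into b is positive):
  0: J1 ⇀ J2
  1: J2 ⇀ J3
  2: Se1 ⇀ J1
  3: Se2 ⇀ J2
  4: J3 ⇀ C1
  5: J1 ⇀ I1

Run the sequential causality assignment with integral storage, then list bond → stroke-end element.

β2 stroke→J1  (source Se1 imposes e)
β3 stroke→J2  (source Se2 imposes e)
β4 stroke→J3  (C1: C, integral causality)
β1 stroke→J2  (J3 effort already set via bond 4)
β0 stroke→J1  (J2: last free bond brings flow in)
β5 stroke→I1  (J1: last free bond brings flow in)

b0 stroke at J1
b1 stroke at J2
b2 stroke at J1
b3 stroke at J2
b4 stroke at J3
b5 stroke at I1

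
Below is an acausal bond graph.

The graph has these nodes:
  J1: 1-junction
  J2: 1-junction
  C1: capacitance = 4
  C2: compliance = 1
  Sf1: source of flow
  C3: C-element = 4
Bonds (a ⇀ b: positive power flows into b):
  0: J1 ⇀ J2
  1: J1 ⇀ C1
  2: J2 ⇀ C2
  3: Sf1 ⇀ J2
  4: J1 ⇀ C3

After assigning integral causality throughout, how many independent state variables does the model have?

bond 3 stroke→Sf1  (source Sf1 imposes f)
bond 0 stroke→J2  (J2: bond 3 brought flow, rest push out)
bond 2 stroke→J2  (J2: bond 3 brought flow, rest push out)
bond 1 stroke→J1  (1-jn J1 has f-setter on 0)
bond 4 stroke→J1  (common-f at J1 fixed by 0)

3  (C1, C2, C3 all integral)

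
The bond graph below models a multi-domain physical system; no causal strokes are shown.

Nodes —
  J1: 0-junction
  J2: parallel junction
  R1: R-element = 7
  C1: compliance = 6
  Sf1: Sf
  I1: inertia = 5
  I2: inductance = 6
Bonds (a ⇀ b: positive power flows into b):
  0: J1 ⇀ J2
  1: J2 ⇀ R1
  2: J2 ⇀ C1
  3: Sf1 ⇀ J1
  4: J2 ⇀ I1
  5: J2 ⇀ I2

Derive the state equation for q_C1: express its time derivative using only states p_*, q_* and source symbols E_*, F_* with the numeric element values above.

β3 stroke→Sf1  (Sf1 fixes flow; stroke at Sf1)
β0 stroke→J1  (J1: last free bond brings effort in)
β2 stroke→J2  (C1 outputs effort q/C1)
β1 stroke→R1  (common-e at J2 fixed by 2)
β4 stroke→I1  (common-e at J2 fixed by 2)
β5 stroke→I2  (J2: bond 2 brought effort, rest push out)

dq_C1/dt = F_Sf1 - p_I1/5 - p_I2/6 - q_C1/42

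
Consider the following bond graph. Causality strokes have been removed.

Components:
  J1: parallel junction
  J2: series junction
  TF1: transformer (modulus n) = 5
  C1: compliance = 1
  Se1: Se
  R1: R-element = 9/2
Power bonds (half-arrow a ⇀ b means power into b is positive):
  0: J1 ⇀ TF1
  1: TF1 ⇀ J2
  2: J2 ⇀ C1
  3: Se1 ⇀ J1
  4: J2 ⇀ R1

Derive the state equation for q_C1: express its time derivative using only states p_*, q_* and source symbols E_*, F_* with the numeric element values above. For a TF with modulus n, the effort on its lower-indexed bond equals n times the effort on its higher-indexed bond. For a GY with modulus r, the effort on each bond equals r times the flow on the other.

dq_C1/dt = 2*E_Se1/45 - 2*q_C1/9

#3 |J1  (Se1: effort source, stroke at far end)
#0 |TF1  (J1 effort already set via bond 3)
#1 |J2  (TF TF1: opposite of bond 0)
#2 |J2  (prefer integral on C1)
#4 |R1  (J2 needs exactly one f-in)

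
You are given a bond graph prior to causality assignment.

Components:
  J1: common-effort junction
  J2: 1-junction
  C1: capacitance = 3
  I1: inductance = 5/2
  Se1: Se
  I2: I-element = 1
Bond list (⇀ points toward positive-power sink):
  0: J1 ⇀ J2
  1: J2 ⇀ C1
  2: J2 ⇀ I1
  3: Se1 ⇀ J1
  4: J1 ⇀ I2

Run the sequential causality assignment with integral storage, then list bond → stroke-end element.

β0 |J2
β1 |J2
β2 |I1
β3 |J1
β4 |I2

#3 →J1  (Se1 (Se) sets effort on bond)
#0 →J2  (J1: bond 3 brought effort, rest push out)
#4 →I2  (common-e at J1 fixed by 3)
#1 →J2  (prefer integral on C1)
#2 →I1  (J2 needs exactly one f-in)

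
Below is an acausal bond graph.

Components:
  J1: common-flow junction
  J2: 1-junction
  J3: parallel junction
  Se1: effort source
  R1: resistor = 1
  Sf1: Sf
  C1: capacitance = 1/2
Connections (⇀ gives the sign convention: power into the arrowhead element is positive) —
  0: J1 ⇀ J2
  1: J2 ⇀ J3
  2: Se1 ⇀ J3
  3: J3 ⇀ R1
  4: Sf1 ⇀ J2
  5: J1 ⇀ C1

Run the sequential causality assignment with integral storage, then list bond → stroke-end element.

bond 0 →J2
bond 1 →J2
bond 2 →J3
bond 3 →R1
bond 4 →Sf1
bond 5 →J1

bond 2 stroke at J3  (source Se1 imposes e)
bond 4 stroke at Sf1  (Sf1: flow source, stroke at near end)
bond 0 stroke at J2  (common-f at J2 fixed by 4)
bond 1 stroke at J2  (1-jn J2 has f-setter on 4)
bond 3 stroke at R1  (common-e at J3 fixed by 2)
bond 5 stroke at J1  (J1: bond 0 brought flow, rest push out)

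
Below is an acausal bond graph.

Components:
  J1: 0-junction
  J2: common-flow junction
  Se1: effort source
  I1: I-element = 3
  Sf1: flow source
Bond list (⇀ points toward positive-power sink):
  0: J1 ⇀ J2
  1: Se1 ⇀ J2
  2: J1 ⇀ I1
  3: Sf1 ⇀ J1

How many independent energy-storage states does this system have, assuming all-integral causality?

β1 stroke→J2  (Se1 (Se) sets effort on bond)
β3 stroke→Sf1  (Sf1: flow source, stroke at near end)
β0 stroke→J1  (J2 needs exactly one f-in)
β2 stroke→I1  (J1: bond 0 brought effort, rest push out)

1  (I1 all integral)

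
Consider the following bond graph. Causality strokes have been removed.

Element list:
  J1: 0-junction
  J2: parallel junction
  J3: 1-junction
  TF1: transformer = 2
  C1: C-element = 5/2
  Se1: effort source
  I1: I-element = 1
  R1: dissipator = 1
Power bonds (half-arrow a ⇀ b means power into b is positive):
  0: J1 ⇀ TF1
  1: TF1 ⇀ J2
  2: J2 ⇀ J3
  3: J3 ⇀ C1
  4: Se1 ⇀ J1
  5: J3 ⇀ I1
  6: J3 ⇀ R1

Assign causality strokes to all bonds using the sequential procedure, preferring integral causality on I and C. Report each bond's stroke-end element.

β0 stroke→TF1
β1 stroke→J2
β2 stroke→J3
β3 stroke→J3
β4 stroke→J1
β5 stroke→I1
β6 stroke→J3

β4 →J1  (source Se1 imposes e)
β0 →TF1  (J1: bond 4 brought effort, rest push out)
β1 →J2  (through TF1, causality passes straight; one stroke at TF1)
β2 →J3  (0-jn J2 has e-setter on 1)
β3 →J3  (C1 integral (e out))
β5 →I1  (prefer integral on I1)
β6 →J3  (1-jn J3 has f-setter on 5)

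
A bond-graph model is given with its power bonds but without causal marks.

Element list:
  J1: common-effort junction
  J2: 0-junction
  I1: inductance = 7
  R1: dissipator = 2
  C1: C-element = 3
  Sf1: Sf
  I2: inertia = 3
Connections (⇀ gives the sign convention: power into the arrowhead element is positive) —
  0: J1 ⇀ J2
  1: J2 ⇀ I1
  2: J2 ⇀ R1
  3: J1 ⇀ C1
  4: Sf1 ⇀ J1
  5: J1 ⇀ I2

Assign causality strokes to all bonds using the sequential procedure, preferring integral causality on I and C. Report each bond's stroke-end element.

bond 0 |J2
bond 1 |I1
bond 2 |R1
bond 3 |J1
bond 4 |Sf1
bond 5 |I2

bond 4 →Sf1  (Sf1: flow source, stroke at near end)
bond 1 →I1  (I1: I, integral causality)
bond 3 →J1  (C1 integral (e out))
bond 0 →J2  (J1 effort already set via bond 3)
bond 5 →I2  (J1 effort already set via bond 3)
bond 2 →R1  (0-jn J2 has e-setter on 0)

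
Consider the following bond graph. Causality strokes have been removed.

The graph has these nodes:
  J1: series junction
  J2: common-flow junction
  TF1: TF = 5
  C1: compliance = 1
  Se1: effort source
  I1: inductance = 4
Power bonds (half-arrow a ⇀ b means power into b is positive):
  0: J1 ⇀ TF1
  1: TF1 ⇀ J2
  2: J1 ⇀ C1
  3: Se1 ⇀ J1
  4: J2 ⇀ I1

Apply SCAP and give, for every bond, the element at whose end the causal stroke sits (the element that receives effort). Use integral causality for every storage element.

#0 stroke at TF1
#1 stroke at J2
#2 stroke at J1
#3 stroke at J1
#4 stroke at I1

#3 |J1  (Se1 (Se) sets effort on bond)
#2 |J1  (C1: C, integral causality)
#0 |TF1  (J1 needs exactly one f-in)
#1 |J2  (TF1: transformer flips bond 0)
#4 |I1  (closing 1-jn rule on J2)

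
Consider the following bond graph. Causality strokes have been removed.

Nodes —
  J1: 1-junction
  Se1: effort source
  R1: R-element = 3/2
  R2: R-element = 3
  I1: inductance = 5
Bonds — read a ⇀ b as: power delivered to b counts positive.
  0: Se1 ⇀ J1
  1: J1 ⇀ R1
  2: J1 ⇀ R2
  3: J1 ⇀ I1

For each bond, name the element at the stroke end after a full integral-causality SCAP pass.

bond 0 stroke at J1
bond 1 stroke at J1
bond 2 stroke at J1
bond 3 stroke at I1

β0 →J1  (Se1: effort source, stroke at far end)
β3 →I1  (prefer integral on I1)
β1 →J1  (common-f at J1 fixed by 3)
β2 →J1  (1-jn J1 has f-setter on 3)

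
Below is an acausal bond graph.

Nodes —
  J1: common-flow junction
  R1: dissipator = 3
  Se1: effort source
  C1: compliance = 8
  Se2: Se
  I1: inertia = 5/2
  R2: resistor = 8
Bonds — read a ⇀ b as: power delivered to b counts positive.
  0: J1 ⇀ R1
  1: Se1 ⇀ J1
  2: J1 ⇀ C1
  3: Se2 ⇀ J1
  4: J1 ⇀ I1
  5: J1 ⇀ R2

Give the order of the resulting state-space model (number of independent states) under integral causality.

2  (C1, I1 all integral)

bond 1 stroke at J1  (Se1 (Se) sets effort on bond)
bond 3 stroke at J1  (Se2 (Se) sets effort on bond)
bond 2 stroke at J1  (C1 outputs effort q/C1)
bond 4 stroke at I1  (prefer integral on I1)
bond 0 stroke at J1  (J1: bond 4 brought flow, rest push out)
bond 5 stroke at J1  (J1: bond 4 brought flow, rest push out)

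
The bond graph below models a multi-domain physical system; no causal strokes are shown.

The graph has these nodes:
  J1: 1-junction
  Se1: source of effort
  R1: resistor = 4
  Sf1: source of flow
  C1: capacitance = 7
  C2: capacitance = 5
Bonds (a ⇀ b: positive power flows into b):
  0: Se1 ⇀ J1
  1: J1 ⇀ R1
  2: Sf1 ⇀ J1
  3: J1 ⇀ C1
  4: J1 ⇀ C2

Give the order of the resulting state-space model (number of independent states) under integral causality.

2  (C1, C2 all integral)

#0 →J1  (source Se1 imposes e)
#2 →Sf1  (Sf1: flow source, stroke at near end)
#1 →J1  (common-f at J1 fixed by 2)
#3 →J1  (J1: bond 2 brought flow, rest push out)
#4 →J1  (1-jn J1 has f-setter on 2)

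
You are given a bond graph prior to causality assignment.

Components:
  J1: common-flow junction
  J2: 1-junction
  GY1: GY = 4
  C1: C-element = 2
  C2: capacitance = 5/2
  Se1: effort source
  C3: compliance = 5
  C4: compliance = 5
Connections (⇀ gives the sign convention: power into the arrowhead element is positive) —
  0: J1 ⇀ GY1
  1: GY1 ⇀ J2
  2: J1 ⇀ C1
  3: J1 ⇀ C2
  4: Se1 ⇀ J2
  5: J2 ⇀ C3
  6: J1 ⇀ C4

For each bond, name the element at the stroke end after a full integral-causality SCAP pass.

β0 stroke→GY1
β1 stroke→GY1
β2 stroke→J1
β3 stroke→J1
β4 stroke→J2
β5 stroke→J2
β6 stroke→J1

b4 →J2  (Se1 (Se) sets effort on bond)
b2 →J1  (C1 integral (e out))
b3 →J1  (C2 outputs effort q/C2)
b5 →J2  (prefer integral on C3)
b1 →GY1  (only one flow-in slot at J2)
b0 →GY1  (GY1: gyrator matches bond 1)
b6 →J1  (common-f at J1 fixed by 0)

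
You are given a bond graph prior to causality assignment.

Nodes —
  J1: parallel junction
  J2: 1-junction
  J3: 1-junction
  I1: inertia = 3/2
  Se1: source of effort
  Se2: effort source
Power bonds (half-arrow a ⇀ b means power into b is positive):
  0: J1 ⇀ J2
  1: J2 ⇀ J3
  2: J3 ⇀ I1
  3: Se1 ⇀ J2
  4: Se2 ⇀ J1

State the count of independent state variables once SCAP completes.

1  (I1 all integral)

β3 |J2  (Se1 (Se) sets effort on bond)
β4 |J1  (source Se2 imposes e)
β0 |J2  (J1: bond 4 brought effort, rest push out)
β1 |J3  (only one flow-in slot at J2)
β2 |I1  (J3: last free bond brings flow in)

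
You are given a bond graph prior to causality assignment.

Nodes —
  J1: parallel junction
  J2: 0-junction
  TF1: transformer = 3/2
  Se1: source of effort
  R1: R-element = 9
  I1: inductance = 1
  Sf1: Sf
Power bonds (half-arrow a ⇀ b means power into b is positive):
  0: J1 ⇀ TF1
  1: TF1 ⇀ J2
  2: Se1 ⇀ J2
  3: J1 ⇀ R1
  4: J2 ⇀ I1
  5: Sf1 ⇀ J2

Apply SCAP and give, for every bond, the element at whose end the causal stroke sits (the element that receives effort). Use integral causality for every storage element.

bond 0 |J1
bond 1 |TF1
bond 2 |J2
bond 3 |R1
bond 4 |I1
bond 5 |Sf1

β2 |J2  (Se1 fixes effort; stroke away)
β5 |Sf1  (source Sf1 imposes f)
β1 |TF1  (common-e at J2 fixed by 2)
β4 |I1  (J2: bond 2 brought effort, rest push out)
β0 |J1  (TF1 one-in-one-out from 1)
β3 |R1  (0-jn J1 has e-setter on 0)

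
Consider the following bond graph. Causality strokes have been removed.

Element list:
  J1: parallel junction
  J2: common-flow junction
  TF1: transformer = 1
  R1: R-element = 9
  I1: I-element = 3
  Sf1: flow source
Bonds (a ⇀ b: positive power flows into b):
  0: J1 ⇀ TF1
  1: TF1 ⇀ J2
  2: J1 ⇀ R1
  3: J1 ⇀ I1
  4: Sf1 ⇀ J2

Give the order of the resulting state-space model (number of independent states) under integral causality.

β4 stroke at Sf1  (Sf1: flow source, stroke at near end)
β1 stroke at J2  (1-jn J2 has f-setter on 4)
β0 stroke at TF1  (TF1: transformer flips bond 1)
β3 stroke at I1  (I1 integral (f out))
β2 stroke at J1  (only one effort-in slot at J1)

1  (I1 all integral)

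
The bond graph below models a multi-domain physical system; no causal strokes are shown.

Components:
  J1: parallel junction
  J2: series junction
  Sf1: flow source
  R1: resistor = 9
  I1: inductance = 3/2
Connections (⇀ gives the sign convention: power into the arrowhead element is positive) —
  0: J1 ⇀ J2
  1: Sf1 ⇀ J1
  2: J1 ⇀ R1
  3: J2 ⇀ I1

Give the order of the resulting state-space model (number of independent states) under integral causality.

b1 |Sf1  (Sf1 fixes flow; stroke at Sf1)
b3 |I1  (prefer integral on I1)
b0 |J2  (common-f at J2 fixed by 3)
b2 |J1  (closing 0-jn rule on J1)

1  (I1 all integral)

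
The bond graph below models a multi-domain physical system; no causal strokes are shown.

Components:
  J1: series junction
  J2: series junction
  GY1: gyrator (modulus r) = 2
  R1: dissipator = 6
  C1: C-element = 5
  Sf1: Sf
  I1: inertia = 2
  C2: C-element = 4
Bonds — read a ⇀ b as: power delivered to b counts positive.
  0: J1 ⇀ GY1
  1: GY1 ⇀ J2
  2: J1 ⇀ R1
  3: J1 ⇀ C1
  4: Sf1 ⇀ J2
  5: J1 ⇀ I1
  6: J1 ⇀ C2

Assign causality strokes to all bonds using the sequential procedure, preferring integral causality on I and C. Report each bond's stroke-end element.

β0 →J1
β1 →J2
β2 →J1
β3 →J1
β4 →Sf1
β5 →I1
β6 →J1

bond 4 stroke at Sf1  (source Sf1 imposes f)
bond 1 stroke at J2  (J2 flow already set via bond 4)
bond 0 stroke at J1  (through GY1, causality inverts; strokes same side of GY1)
bond 3 stroke at J1  (prefer integral on C1)
bond 5 stroke at I1  (prefer integral on I1)
bond 2 stroke at J1  (1-jn J1 has f-setter on 5)
bond 6 stroke at J1  (J1 flow already set via bond 5)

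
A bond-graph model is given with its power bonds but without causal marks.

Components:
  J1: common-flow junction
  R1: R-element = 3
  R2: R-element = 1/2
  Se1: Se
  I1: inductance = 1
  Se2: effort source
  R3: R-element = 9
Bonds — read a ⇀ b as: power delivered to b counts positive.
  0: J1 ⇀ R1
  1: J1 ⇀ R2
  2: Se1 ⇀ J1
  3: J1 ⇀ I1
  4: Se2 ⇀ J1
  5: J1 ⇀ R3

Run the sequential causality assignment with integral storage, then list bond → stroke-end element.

#2 stroke at J1  (Se1 (Se) sets effort on bond)
#4 stroke at J1  (Se2 fixes effort; stroke away)
#3 stroke at I1  (I1 outputs flow p/I1)
#0 stroke at J1  (J1 flow already set via bond 3)
#1 stroke at J1  (1-jn J1 has f-setter on 3)
#5 stroke at J1  (1-jn J1 has f-setter on 3)

b0 |J1
b1 |J1
b2 |J1
b3 |I1
b4 |J1
b5 |J1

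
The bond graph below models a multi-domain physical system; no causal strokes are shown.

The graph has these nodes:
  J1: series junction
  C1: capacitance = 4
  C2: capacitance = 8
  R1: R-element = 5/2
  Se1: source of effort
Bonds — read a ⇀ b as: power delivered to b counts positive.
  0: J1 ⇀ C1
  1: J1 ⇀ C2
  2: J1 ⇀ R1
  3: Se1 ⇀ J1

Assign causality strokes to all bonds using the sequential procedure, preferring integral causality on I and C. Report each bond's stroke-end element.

β3 →J1  (Se1 (Se) sets effort on bond)
β0 →J1  (C1 outputs effort q/C1)
β1 →J1  (prefer integral on C2)
β2 →R1  (closing 1-jn rule on J1)

#0 |J1
#1 |J1
#2 |R1
#3 |J1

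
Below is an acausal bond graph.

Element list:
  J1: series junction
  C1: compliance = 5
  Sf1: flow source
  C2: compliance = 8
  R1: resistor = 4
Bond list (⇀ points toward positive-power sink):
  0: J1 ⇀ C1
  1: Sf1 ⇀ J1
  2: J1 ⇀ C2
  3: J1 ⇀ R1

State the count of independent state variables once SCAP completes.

2  (C1, C2 all integral)

b1 |Sf1  (Sf1: flow source, stroke at near end)
b0 |J1  (J1: bond 1 brought flow, rest push out)
b2 |J1  (1-jn J1 has f-setter on 1)
b3 |J1  (J1: bond 1 brought flow, rest push out)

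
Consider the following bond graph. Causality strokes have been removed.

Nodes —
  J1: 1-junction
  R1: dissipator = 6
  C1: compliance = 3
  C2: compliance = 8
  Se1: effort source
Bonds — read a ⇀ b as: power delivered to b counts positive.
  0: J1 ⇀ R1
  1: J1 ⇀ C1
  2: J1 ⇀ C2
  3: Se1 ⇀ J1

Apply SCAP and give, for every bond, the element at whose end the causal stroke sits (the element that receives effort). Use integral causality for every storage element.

#3 →J1  (Se1 (Se) sets effort on bond)
#1 →J1  (C1 outputs effort q/C1)
#2 →J1  (prefer integral on C2)
#0 →R1  (J1 needs exactly one f-in)

bond 0 stroke→R1
bond 1 stroke→J1
bond 2 stroke→J1
bond 3 stroke→J1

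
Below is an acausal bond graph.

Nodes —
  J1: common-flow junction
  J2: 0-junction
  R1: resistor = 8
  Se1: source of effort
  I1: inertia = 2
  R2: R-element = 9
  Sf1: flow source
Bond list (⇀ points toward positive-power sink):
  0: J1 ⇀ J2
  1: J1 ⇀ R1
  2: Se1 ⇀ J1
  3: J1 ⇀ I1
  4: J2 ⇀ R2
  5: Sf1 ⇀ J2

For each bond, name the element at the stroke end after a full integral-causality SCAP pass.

b0 stroke→J1
b1 stroke→J1
b2 stroke→J1
b3 stroke→I1
b4 stroke→J2
b5 stroke→Sf1

β2 stroke→J1  (source Se1 imposes e)
β5 stroke→Sf1  (Sf1 (Sf) sets flow on bond)
β3 stroke→I1  (prefer integral on I1)
β0 stroke→J1  (J1: bond 3 brought flow, rest push out)
β1 stroke→J1  (1-jn J1 has f-setter on 3)
β4 stroke→J2  (only one effort-in slot at J2)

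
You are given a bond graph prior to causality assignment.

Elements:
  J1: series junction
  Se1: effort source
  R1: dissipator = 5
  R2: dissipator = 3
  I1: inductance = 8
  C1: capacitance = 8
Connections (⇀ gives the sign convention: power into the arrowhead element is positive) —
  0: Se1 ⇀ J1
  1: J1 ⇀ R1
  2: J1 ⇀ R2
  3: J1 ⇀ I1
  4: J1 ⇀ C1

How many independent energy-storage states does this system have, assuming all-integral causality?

2  (C1, I1 all integral)

b0 stroke at J1  (Se1: effort source, stroke at far end)
b3 stroke at I1  (I1 outputs flow p/I1)
b1 stroke at J1  (common-f at J1 fixed by 3)
b2 stroke at J1  (J1 flow already set via bond 3)
b4 stroke at J1  (1-jn J1 has f-setter on 3)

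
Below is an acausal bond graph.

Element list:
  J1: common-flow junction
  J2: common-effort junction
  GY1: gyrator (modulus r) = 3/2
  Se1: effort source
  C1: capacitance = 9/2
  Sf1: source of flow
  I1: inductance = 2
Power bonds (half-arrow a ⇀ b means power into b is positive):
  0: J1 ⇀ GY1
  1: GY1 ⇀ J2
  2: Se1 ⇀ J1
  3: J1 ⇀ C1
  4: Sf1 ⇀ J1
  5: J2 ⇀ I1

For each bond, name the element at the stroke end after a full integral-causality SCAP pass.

bond 0 stroke→J1
bond 1 stroke→J2
bond 2 stroke→J1
bond 3 stroke→J1
bond 4 stroke→Sf1
bond 5 stroke→I1

bond 2 stroke at J1  (Se1: effort source, stroke at far end)
bond 4 stroke at Sf1  (source Sf1 imposes f)
bond 0 stroke at J1  (J1 flow already set via bond 4)
bond 3 stroke at J1  (J1: bond 4 brought flow, rest push out)
bond 1 stroke at J2  (GY1 both-in/both-out from 0)
bond 5 stroke at I1  (0-jn J2 has e-setter on 1)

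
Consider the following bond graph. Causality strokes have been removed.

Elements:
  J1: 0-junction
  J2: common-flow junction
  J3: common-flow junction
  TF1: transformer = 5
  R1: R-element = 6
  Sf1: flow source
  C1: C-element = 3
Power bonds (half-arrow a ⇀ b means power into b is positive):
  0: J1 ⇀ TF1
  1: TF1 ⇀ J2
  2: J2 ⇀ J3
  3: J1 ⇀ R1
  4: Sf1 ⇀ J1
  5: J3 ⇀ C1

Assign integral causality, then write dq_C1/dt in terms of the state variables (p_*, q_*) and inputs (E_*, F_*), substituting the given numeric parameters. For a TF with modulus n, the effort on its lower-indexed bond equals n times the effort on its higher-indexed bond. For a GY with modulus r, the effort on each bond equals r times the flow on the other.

b4 →Sf1  (Sf1 fixes flow; stroke at Sf1)
b5 →J3  (C1 outputs effort q/C1)
b2 →J2  (closing 1-jn rule on J3)
b1 →TF1  (only one flow-in slot at J2)
b0 →J1  (TF TF1: opposite of bond 1)
b3 →R1  (J1: bond 0 brought effort, rest push out)

dq_C1/dt = 5*F_Sf1 - 25*q_C1/18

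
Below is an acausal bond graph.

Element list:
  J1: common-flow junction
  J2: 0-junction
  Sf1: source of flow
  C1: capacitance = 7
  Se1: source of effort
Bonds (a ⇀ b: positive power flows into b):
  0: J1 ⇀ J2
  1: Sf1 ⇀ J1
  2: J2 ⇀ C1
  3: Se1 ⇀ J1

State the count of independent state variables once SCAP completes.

bond 1 stroke at Sf1  (Sf1 (Sf) sets flow on bond)
bond 3 stroke at J1  (Se1: effort source, stroke at far end)
bond 0 stroke at J1  (J1 flow already set via bond 1)
bond 2 stroke at J2  (J2: last free bond brings effort in)

1  (C1 all integral)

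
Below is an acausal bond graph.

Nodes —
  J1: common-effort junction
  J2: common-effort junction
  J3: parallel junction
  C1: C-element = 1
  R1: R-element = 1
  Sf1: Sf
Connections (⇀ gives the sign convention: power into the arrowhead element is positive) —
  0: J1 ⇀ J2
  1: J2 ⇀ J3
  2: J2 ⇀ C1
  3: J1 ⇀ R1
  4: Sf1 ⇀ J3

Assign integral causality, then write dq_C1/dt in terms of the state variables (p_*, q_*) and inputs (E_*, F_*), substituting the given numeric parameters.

dq_C1/dt = F_Sf1 - q_C1

bond 4 stroke→Sf1  (Sf1: flow source, stroke at near end)
bond 1 stroke→J3  (J3 needs exactly one e-in)
bond 2 stroke→J2  (C1: C, integral causality)
bond 0 stroke→J1  (0-jn J2 has e-setter on 2)
bond 3 stroke→R1  (common-e at J1 fixed by 0)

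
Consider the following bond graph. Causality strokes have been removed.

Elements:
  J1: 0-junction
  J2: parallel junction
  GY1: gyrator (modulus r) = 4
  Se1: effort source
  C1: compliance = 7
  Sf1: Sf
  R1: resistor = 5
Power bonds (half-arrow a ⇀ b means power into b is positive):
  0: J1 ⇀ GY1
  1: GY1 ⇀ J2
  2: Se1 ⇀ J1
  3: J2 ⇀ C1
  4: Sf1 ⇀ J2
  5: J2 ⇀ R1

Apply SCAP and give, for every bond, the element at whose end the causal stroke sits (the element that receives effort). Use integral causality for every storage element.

β2 →J1  (Se1 fixes effort; stroke away)
β4 →Sf1  (Sf1 (Sf) sets flow on bond)
β0 →GY1  (J1: bond 2 brought effort, rest push out)
β1 →GY1  (GY GY1: same side as bond 0)
β3 →J2  (C1: C, integral causality)
β5 →R1  (J2: bond 3 brought effort, rest push out)

#0 |GY1
#1 |GY1
#2 |J1
#3 |J2
#4 |Sf1
#5 |R1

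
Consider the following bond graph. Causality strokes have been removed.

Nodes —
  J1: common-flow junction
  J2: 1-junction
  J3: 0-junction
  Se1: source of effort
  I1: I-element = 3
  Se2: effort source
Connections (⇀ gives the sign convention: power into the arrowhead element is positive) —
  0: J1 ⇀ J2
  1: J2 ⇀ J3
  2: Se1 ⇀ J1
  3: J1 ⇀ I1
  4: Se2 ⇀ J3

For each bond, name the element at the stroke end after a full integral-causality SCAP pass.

b2 |J1  (Se1 (Se) sets effort on bond)
b4 |J3  (Se2 (Se) sets effort on bond)
b1 |J2  (J3: bond 4 brought effort, rest push out)
b0 |J1  (J2: last free bond brings flow in)
b3 |I1  (J1 needs exactly one f-in)

#0 →J1
#1 →J2
#2 →J1
#3 →I1
#4 →J3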